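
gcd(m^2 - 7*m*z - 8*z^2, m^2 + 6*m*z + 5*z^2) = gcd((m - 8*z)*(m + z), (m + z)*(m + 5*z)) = m + z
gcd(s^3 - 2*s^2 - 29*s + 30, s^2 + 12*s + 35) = s + 5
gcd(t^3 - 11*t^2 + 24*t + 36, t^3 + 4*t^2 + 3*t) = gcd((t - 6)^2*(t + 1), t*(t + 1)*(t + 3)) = t + 1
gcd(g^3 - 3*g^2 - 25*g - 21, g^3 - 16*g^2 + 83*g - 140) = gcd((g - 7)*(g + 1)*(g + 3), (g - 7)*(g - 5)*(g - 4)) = g - 7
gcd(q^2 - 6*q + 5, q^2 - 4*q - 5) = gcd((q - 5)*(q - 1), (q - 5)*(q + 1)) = q - 5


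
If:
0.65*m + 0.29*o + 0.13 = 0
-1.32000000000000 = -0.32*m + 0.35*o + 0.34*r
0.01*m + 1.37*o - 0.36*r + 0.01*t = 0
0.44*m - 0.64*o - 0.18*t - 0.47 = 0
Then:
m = 0.15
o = -0.78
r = -2.94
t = 0.52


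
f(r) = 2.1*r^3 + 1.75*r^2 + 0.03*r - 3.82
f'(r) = 6.3*r^2 + 3.5*r + 0.03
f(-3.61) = -79.92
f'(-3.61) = 69.50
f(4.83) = 273.78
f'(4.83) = 163.91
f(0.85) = -1.24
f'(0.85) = 7.56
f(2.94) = 64.76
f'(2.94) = 64.77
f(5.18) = 335.17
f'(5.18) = 187.20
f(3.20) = 83.01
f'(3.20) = 75.74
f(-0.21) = -3.77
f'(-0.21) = -0.43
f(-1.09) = -4.49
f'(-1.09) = 3.70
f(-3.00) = -44.86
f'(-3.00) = 46.23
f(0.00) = -3.82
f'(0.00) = 0.03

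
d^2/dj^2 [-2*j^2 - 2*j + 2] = -4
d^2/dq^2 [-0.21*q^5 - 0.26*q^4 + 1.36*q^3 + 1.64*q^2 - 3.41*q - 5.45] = -4.2*q^3 - 3.12*q^2 + 8.16*q + 3.28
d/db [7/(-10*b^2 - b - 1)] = 7*(20*b + 1)/(10*b^2 + b + 1)^2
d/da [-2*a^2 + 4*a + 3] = 4 - 4*a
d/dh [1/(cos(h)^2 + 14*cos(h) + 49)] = 2*sin(h)/(cos(h) + 7)^3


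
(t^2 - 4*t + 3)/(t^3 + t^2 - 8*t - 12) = (t - 1)/(t^2 + 4*t + 4)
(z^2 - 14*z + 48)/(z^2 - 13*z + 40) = (z - 6)/(z - 5)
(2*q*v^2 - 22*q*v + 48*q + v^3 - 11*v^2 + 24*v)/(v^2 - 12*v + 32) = (2*q*v - 6*q + v^2 - 3*v)/(v - 4)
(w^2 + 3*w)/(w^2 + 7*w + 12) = w/(w + 4)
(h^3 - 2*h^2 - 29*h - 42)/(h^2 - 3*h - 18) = (h^2 - 5*h - 14)/(h - 6)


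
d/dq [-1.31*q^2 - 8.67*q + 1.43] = -2.62*q - 8.67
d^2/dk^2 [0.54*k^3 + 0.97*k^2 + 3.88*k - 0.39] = 3.24*k + 1.94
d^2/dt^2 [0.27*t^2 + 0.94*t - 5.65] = 0.540000000000000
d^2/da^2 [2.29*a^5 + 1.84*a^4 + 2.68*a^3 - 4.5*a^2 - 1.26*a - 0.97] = 45.8*a^3 + 22.08*a^2 + 16.08*a - 9.0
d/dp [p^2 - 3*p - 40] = 2*p - 3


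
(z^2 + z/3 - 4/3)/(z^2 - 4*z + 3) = (z + 4/3)/(z - 3)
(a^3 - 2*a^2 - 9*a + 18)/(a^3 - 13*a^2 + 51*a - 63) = (a^2 + a - 6)/(a^2 - 10*a + 21)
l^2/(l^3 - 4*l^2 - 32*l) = l/(l^2 - 4*l - 32)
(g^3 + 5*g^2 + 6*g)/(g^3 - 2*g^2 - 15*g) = (g + 2)/(g - 5)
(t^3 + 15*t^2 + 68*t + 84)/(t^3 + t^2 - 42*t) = (t^2 + 8*t + 12)/(t*(t - 6))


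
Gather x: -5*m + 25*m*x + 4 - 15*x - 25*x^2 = -5*m - 25*x^2 + x*(25*m - 15) + 4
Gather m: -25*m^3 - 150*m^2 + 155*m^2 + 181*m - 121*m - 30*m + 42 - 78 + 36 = -25*m^3 + 5*m^2 + 30*m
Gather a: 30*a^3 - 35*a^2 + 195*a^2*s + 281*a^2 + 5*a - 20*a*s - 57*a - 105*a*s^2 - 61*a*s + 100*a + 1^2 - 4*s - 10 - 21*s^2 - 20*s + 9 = 30*a^3 + a^2*(195*s + 246) + a*(-105*s^2 - 81*s + 48) - 21*s^2 - 24*s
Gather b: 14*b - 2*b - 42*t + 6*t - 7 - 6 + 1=12*b - 36*t - 12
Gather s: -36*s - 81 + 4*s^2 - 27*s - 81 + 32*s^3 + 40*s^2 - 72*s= 32*s^3 + 44*s^2 - 135*s - 162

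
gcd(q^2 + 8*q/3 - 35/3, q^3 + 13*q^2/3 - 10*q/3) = q + 5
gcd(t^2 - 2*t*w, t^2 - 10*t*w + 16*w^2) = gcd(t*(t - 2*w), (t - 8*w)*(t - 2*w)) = t - 2*w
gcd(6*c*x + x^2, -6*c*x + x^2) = x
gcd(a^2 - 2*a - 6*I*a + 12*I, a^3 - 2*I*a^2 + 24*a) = a - 6*I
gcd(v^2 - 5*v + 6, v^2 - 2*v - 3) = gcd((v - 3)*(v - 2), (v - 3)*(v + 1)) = v - 3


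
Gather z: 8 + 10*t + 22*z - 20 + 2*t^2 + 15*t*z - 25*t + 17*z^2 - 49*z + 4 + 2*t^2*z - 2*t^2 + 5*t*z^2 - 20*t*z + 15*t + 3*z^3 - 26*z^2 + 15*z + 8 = 3*z^3 + z^2*(5*t - 9) + z*(2*t^2 - 5*t - 12)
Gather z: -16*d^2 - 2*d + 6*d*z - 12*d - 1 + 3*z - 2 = -16*d^2 - 14*d + z*(6*d + 3) - 3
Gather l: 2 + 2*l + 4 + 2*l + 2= 4*l + 8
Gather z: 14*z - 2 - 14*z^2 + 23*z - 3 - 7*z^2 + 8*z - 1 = -21*z^2 + 45*z - 6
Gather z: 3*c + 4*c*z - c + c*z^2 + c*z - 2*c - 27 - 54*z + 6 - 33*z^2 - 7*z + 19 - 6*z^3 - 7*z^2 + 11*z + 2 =-6*z^3 + z^2*(c - 40) + z*(5*c - 50)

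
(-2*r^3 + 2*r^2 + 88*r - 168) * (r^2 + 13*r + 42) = -2*r^5 - 24*r^4 + 30*r^3 + 1060*r^2 + 1512*r - 7056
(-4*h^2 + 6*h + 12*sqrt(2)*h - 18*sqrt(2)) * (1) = -4*h^2 + 6*h + 12*sqrt(2)*h - 18*sqrt(2)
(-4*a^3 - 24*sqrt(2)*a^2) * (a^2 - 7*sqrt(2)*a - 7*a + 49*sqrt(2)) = -4*a^5 + 4*sqrt(2)*a^4 + 28*a^4 - 28*sqrt(2)*a^3 + 336*a^3 - 2352*a^2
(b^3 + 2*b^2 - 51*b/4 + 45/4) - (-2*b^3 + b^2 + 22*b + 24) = 3*b^3 + b^2 - 139*b/4 - 51/4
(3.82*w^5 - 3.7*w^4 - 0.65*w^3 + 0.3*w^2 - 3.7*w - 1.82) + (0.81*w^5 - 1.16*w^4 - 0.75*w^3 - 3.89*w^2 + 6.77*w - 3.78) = 4.63*w^5 - 4.86*w^4 - 1.4*w^3 - 3.59*w^2 + 3.07*w - 5.6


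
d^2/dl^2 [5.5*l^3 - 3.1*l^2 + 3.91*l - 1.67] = 33.0*l - 6.2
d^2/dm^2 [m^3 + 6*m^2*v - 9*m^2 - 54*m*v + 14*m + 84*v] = 6*m + 12*v - 18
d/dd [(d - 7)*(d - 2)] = 2*d - 9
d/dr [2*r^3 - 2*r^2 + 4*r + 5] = 6*r^2 - 4*r + 4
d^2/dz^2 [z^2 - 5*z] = 2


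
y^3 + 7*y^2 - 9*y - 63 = (y - 3)*(y + 3)*(y + 7)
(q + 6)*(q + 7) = q^2 + 13*q + 42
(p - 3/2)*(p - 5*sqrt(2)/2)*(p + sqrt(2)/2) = p^3 - 2*sqrt(2)*p^2 - 3*p^2/2 - 5*p/2 + 3*sqrt(2)*p + 15/4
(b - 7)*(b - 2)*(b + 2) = b^3 - 7*b^2 - 4*b + 28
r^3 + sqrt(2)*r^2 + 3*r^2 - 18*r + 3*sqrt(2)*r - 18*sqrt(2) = (r - 3)*(r + 6)*(r + sqrt(2))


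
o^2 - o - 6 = (o - 3)*(o + 2)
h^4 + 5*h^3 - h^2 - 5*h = h*(h - 1)*(h + 1)*(h + 5)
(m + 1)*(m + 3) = m^2 + 4*m + 3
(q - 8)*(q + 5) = q^2 - 3*q - 40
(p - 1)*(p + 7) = p^2 + 6*p - 7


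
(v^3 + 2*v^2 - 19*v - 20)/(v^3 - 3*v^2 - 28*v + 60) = (v^2 - 3*v - 4)/(v^2 - 8*v + 12)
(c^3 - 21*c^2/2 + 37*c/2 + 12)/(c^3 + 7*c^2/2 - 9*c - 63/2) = (2*c^2 - 15*c - 8)/(2*c^2 + 13*c + 21)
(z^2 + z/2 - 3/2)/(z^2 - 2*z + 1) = (z + 3/2)/(z - 1)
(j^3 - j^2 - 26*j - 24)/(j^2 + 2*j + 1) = (j^2 - 2*j - 24)/(j + 1)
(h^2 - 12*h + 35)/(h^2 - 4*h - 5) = (h - 7)/(h + 1)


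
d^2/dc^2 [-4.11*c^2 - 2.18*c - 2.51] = -8.22000000000000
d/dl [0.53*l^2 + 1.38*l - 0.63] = 1.06*l + 1.38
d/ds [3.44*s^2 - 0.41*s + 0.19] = 6.88*s - 0.41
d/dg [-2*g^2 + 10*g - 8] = 10 - 4*g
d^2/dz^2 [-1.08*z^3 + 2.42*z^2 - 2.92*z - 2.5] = 4.84 - 6.48*z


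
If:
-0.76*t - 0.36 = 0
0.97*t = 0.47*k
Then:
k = -0.98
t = -0.47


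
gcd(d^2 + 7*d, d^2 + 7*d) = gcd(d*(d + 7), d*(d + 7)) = d^2 + 7*d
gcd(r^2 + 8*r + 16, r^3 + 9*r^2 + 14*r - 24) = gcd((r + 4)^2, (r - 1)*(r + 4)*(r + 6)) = r + 4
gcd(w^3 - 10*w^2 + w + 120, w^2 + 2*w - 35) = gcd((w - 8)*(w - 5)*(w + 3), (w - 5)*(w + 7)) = w - 5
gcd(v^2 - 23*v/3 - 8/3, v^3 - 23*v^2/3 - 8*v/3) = v^2 - 23*v/3 - 8/3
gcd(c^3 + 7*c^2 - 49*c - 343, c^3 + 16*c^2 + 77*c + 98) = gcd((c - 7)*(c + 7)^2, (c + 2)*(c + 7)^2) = c^2 + 14*c + 49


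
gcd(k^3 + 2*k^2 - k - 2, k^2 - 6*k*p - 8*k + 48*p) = 1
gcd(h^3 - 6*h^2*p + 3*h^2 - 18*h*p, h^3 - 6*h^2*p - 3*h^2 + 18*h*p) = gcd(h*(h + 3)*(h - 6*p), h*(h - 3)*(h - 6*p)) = -h^2 + 6*h*p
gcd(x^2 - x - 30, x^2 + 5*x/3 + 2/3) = 1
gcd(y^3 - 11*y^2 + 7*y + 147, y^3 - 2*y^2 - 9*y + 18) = y + 3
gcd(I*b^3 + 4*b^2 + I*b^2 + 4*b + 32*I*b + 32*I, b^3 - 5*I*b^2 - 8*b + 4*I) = 1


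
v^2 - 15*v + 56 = (v - 8)*(v - 7)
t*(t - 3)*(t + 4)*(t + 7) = t^4 + 8*t^3 - 5*t^2 - 84*t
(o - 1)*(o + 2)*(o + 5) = o^3 + 6*o^2 + 3*o - 10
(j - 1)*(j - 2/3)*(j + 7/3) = j^3 + 2*j^2/3 - 29*j/9 + 14/9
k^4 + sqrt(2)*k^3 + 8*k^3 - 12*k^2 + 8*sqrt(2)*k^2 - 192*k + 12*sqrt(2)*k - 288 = (k + 2)*(k + 6)*(k - 3*sqrt(2))*(k + 4*sqrt(2))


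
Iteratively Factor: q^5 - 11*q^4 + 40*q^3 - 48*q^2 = (q)*(q^4 - 11*q^3 + 40*q^2 - 48*q) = q*(q - 3)*(q^3 - 8*q^2 + 16*q) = q*(q - 4)*(q - 3)*(q^2 - 4*q) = q^2*(q - 4)*(q - 3)*(q - 4)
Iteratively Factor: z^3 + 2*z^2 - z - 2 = (z + 1)*(z^2 + z - 2) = (z + 1)*(z + 2)*(z - 1)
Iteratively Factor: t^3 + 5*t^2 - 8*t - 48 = (t + 4)*(t^2 + t - 12) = (t - 3)*(t + 4)*(t + 4)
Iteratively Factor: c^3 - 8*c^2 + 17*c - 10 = (c - 2)*(c^2 - 6*c + 5) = (c - 5)*(c - 2)*(c - 1)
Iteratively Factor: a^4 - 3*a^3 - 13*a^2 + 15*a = (a + 3)*(a^3 - 6*a^2 + 5*a) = (a - 5)*(a + 3)*(a^2 - a) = a*(a - 5)*(a + 3)*(a - 1)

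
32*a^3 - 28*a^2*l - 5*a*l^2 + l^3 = (-8*a + l)*(-a + l)*(4*a + l)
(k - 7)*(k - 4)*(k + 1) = k^3 - 10*k^2 + 17*k + 28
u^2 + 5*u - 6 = (u - 1)*(u + 6)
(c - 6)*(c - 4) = c^2 - 10*c + 24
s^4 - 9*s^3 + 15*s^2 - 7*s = s*(s - 7)*(s - 1)^2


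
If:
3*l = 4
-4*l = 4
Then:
No Solution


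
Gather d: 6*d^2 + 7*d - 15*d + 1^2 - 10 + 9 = 6*d^2 - 8*d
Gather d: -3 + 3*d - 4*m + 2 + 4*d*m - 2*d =d*(4*m + 1) - 4*m - 1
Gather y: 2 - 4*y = 2 - 4*y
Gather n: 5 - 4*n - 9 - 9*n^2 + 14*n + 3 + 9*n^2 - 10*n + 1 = 0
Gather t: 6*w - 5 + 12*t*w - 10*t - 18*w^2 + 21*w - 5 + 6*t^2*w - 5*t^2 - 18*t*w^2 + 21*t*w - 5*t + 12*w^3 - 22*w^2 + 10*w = t^2*(6*w - 5) + t*(-18*w^2 + 33*w - 15) + 12*w^3 - 40*w^2 + 37*w - 10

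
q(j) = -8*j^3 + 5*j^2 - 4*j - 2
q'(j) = -24*j^2 + 10*j - 4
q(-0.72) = 6.46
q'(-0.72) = -23.64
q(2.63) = -123.47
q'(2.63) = -143.71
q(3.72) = -359.52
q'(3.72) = -298.92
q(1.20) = -13.42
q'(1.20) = -26.56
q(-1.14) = 20.91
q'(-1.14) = -46.59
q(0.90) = -7.38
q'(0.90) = -14.44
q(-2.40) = 146.99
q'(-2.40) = -166.24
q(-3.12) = 302.12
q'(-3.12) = -268.83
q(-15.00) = 28183.00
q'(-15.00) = -5554.00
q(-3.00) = 271.00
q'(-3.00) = -250.00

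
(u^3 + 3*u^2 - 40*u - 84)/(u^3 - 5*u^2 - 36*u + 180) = (u^2 + 9*u + 14)/(u^2 + u - 30)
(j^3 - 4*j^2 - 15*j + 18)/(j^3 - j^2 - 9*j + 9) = (j - 6)/(j - 3)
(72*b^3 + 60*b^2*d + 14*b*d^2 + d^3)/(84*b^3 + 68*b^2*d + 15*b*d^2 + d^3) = (6*b + d)/(7*b + d)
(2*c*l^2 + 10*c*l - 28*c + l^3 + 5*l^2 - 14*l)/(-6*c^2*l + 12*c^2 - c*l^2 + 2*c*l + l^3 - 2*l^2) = (-l - 7)/(3*c - l)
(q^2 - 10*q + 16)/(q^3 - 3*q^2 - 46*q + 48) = (q - 2)/(q^2 + 5*q - 6)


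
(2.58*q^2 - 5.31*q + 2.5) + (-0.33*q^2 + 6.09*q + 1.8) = 2.25*q^2 + 0.78*q + 4.3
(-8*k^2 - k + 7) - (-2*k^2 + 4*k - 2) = -6*k^2 - 5*k + 9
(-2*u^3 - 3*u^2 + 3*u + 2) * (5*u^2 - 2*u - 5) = -10*u^5 - 11*u^4 + 31*u^3 + 19*u^2 - 19*u - 10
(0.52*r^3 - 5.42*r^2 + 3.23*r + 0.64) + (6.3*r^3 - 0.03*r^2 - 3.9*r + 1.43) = 6.82*r^3 - 5.45*r^2 - 0.67*r + 2.07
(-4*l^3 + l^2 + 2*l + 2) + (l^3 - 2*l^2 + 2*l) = -3*l^3 - l^2 + 4*l + 2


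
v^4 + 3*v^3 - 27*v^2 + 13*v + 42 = (v - 3)*(v - 2)*(v + 1)*(v + 7)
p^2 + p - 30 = (p - 5)*(p + 6)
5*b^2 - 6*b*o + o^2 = (-5*b + o)*(-b + o)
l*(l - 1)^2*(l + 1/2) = l^4 - 3*l^3/2 + l/2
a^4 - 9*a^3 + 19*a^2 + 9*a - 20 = (a - 5)*(a - 4)*(a - 1)*(a + 1)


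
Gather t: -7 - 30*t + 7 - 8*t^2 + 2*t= -8*t^2 - 28*t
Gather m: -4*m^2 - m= -4*m^2 - m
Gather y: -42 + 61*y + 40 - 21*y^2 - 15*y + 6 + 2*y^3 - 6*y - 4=2*y^3 - 21*y^2 + 40*y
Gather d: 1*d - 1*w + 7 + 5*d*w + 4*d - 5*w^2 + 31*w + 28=d*(5*w + 5) - 5*w^2 + 30*w + 35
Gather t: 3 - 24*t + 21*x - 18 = -24*t + 21*x - 15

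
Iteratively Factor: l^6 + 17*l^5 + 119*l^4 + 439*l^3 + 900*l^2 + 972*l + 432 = (l + 2)*(l^5 + 15*l^4 + 89*l^3 + 261*l^2 + 378*l + 216) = (l + 2)*(l + 4)*(l^4 + 11*l^3 + 45*l^2 + 81*l + 54) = (l + 2)*(l + 3)*(l + 4)*(l^3 + 8*l^2 + 21*l + 18) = (l + 2)*(l + 3)^2*(l + 4)*(l^2 + 5*l + 6) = (l + 2)*(l + 3)^3*(l + 4)*(l + 2)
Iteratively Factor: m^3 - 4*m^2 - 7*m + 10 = (m + 2)*(m^2 - 6*m + 5) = (m - 5)*(m + 2)*(m - 1)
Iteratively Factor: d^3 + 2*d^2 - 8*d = (d - 2)*(d^2 + 4*d) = d*(d - 2)*(d + 4)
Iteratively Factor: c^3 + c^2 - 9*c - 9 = (c + 3)*(c^2 - 2*c - 3) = (c + 1)*(c + 3)*(c - 3)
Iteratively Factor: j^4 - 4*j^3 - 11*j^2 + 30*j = (j - 5)*(j^3 + j^2 - 6*j) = (j - 5)*(j - 2)*(j^2 + 3*j) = j*(j - 5)*(j - 2)*(j + 3)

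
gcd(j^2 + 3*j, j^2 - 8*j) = j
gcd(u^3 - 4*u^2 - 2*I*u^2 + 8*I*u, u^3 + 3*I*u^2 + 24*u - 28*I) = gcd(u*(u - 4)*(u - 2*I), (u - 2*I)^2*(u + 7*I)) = u - 2*I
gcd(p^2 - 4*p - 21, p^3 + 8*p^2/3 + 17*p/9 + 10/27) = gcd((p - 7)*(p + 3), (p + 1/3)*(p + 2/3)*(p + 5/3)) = 1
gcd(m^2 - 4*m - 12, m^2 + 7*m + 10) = m + 2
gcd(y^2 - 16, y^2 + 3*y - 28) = y - 4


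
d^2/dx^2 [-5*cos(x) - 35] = 5*cos(x)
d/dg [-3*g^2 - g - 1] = -6*g - 1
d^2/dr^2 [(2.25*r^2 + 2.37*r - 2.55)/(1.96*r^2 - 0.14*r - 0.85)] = (-1.4210854715202e-14*r^4 + 19.443984*r^3 - 36.28548*r^2 + 27.88884*r - 5.90937)/(7.529536*r^6 - 1.613472*r^5 - 9.680832*r^4 + 1.396696*r^3 + 4.19832*r^2 - 0.30345*r - 0.614125)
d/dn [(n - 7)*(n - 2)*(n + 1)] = 3*n^2 - 16*n + 5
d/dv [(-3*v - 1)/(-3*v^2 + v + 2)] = (9*v^2 - 3*v - (3*v + 1)*(6*v - 1) - 6)/(-3*v^2 + v + 2)^2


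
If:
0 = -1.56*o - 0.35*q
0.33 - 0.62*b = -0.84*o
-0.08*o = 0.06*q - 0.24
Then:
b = -1.20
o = -1.28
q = 5.71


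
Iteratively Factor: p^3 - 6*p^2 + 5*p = (p - 1)*(p^2 - 5*p) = p*(p - 1)*(p - 5)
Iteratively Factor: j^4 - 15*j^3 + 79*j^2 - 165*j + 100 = (j - 5)*(j^3 - 10*j^2 + 29*j - 20) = (j - 5)*(j - 4)*(j^2 - 6*j + 5) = (j - 5)*(j - 4)*(j - 1)*(j - 5)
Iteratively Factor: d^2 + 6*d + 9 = (d + 3)*(d + 3)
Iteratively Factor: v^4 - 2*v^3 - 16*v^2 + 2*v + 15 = (v + 3)*(v^3 - 5*v^2 - v + 5) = (v - 5)*(v + 3)*(v^2 - 1) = (v - 5)*(v - 1)*(v + 3)*(v + 1)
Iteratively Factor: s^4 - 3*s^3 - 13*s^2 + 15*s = (s)*(s^3 - 3*s^2 - 13*s + 15) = s*(s - 5)*(s^2 + 2*s - 3) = s*(s - 5)*(s + 3)*(s - 1)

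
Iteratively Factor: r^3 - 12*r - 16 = (r - 4)*(r^2 + 4*r + 4) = (r - 4)*(r + 2)*(r + 2)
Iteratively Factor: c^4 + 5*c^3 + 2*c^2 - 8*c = (c + 2)*(c^3 + 3*c^2 - 4*c) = c*(c + 2)*(c^2 + 3*c - 4) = c*(c - 1)*(c + 2)*(c + 4)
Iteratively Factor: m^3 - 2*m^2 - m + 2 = (m - 1)*(m^2 - m - 2) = (m - 1)*(m + 1)*(m - 2)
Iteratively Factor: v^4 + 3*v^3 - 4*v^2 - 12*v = (v + 2)*(v^3 + v^2 - 6*v) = (v + 2)*(v + 3)*(v^2 - 2*v) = v*(v + 2)*(v + 3)*(v - 2)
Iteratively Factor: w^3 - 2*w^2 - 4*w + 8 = (w - 2)*(w^2 - 4) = (w - 2)*(w + 2)*(w - 2)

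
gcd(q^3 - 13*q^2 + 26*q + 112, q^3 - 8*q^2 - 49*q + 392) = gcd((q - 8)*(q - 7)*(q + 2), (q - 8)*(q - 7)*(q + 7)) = q^2 - 15*q + 56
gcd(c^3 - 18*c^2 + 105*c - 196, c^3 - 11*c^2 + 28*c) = c^2 - 11*c + 28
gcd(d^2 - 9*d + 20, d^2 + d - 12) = 1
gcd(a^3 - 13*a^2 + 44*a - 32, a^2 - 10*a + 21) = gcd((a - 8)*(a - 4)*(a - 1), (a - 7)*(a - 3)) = 1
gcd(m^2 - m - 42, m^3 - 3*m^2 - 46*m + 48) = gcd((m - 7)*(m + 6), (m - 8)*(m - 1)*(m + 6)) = m + 6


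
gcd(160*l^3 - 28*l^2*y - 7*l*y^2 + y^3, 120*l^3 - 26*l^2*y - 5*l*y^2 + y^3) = -20*l^2 + l*y + y^2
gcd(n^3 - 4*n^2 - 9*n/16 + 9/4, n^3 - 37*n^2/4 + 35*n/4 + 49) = n - 4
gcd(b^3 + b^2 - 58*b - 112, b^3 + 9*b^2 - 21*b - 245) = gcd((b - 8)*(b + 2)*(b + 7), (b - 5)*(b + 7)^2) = b + 7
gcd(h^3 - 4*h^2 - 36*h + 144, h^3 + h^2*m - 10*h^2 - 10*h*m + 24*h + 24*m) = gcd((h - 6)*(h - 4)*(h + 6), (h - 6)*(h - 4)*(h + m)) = h^2 - 10*h + 24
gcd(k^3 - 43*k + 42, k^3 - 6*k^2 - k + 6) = k^2 - 7*k + 6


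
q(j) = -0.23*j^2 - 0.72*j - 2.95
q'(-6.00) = 2.04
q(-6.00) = -6.91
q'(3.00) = -2.10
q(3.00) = -7.18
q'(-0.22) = -0.62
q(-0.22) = -2.80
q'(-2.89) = 0.61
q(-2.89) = -2.79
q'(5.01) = -3.02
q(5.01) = -12.33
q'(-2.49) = 0.43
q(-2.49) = -2.58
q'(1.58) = -1.45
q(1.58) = -4.66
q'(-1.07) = -0.23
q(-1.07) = -2.44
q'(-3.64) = 0.95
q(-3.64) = -3.38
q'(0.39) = -0.90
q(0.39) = -3.27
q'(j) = -0.46*j - 0.72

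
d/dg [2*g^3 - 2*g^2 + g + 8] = 6*g^2 - 4*g + 1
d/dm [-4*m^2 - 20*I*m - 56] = -8*m - 20*I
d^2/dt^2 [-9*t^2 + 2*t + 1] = -18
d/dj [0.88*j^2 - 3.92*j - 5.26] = 1.76*j - 3.92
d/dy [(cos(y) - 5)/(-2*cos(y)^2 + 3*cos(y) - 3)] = (20*cos(y) - cos(2*y) - 13)*sin(y)/(-3*cos(y) + cos(2*y) + 4)^2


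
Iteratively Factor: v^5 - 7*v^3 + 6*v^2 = (v)*(v^4 - 7*v^2 + 6*v) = v*(v - 1)*(v^3 + v^2 - 6*v) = v*(v - 2)*(v - 1)*(v^2 + 3*v) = v*(v - 2)*(v - 1)*(v + 3)*(v)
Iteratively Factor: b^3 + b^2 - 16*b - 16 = (b + 1)*(b^2 - 16) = (b - 4)*(b + 1)*(b + 4)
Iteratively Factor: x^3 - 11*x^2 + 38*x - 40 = (x - 2)*(x^2 - 9*x + 20) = (x - 4)*(x - 2)*(x - 5)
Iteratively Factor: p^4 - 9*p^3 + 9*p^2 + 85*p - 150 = (p + 3)*(p^3 - 12*p^2 + 45*p - 50) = (p - 2)*(p + 3)*(p^2 - 10*p + 25) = (p - 5)*(p - 2)*(p + 3)*(p - 5)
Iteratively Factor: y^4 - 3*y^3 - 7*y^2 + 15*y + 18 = (y + 2)*(y^3 - 5*y^2 + 3*y + 9) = (y - 3)*(y + 2)*(y^2 - 2*y - 3) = (y - 3)^2*(y + 2)*(y + 1)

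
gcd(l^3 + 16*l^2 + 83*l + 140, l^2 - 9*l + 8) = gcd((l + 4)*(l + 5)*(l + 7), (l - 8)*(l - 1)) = 1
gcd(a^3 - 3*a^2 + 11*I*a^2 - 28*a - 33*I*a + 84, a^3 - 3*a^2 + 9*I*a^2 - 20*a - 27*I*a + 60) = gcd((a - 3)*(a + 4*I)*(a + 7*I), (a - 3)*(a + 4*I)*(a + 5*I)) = a^2 + a*(-3 + 4*I) - 12*I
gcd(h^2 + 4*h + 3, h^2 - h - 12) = h + 3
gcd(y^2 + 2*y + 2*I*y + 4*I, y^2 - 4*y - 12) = y + 2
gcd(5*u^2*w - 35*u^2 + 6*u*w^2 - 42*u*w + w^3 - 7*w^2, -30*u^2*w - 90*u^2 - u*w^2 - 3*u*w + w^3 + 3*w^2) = 5*u + w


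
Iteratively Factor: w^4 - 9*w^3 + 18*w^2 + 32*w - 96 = (w + 2)*(w^3 - 11*w^2 + 40*w - 48) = (w - 4)*(w + 2)*(w^2 - 7*w + 12) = (w - 4)^2*(w + 2)*(w - 3)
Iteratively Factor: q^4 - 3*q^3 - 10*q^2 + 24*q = (q)*(q^3 - 3*q^2 - 10*q + 24) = q*(q - 2)*(q^2 - q - 12) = q*(q - 4)*(q - 2)*(q + 3)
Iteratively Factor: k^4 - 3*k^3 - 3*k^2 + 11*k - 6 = (k - 1)*(k^3 - 2*k^2 - 5*k + 6) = (k - 1)^2*(k^2 - k - 6) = (k - 1)^2*(k + 2)*(k - 3)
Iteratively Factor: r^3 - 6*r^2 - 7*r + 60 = (r - 5)*(r^2 - r - 12) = (r - 5)*(r + 3)*(r - 4)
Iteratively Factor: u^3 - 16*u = (u + 4)*(u^2 - 4*u) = (u - 4)*(u + 4)*(u)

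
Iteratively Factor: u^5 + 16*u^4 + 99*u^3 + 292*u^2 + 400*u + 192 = (u + 1)*(u^4 + 15*u^3 + 84*u^2 + 208*u + 192) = (u + 1)*(u + 4)*(u^3 + 11*u^2 + 40*u + 48) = (u + 1)*(u + 4)^2*(u^2 + 7*u + 12) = (u + 1)*(u + 3)*(u + 4)^2*(u + 4)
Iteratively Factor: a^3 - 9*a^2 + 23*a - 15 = (a - 3)*(a^2 - 6*a + 5) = (a - 5)*(a - 3)*(a - 1)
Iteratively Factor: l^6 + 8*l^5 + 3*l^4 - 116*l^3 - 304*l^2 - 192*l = (l - 4)*(l^5 + 12*l^4 + 51*l^3 + 88*l^2 + 48*l) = (l - 4)*(l + 1)*(l^4 + 11*l^3 + 40*l^2 + 48*l) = (l - 4)*(l + 1)*(l + 4)*(l^3 + 7*l^2 + 12*l) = l*(l - 4)*(l + 1)*(l + 4)*(l^2 + 7*l + 12) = l*(l - 4)*(l + 1)*(l + 3)*(l + 4)*(l + 4)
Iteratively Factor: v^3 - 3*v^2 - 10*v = (v)*(v^2 - 3*v - 10) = v*(v + 2)*(v - 5)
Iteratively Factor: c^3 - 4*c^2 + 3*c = (c - 3)*(c^2 - c) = (c - 3)*(c - 1)*(c)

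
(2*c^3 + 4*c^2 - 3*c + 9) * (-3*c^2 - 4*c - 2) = -6*c^5 - 20*c^4 - 11*c^3 - 23*c^2 - 30*c - 18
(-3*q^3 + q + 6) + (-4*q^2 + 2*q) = -3*q^3 - 4*q^2 + 3*q + 6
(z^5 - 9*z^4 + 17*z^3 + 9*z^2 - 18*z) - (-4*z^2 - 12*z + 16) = z^5 - 9*z^4 + 17*z^3 + 13*z^2 - 6*z - 16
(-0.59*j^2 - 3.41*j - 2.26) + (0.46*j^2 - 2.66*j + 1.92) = -0.13*j^2 - 6.07*j - 0.34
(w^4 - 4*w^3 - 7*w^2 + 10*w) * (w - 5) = w^5 - 9*w^4 + 13*w^3 + 45*w^2 - 50*w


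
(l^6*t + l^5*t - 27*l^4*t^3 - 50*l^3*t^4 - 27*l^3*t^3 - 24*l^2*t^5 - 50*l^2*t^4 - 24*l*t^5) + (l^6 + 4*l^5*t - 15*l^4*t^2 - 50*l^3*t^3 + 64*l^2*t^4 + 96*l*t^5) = l^6*t + l^6 + 5*l^5*t - 27*l^4*t^3 - 15*l^4*t^2 - 50*l^3*t^4 - 77*l^3*t^3 - 24*l^2*t^5 + 14*l^2*t^4 + 72*l*t^5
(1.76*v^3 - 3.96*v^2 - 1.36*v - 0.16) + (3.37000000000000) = 1.76*v^3 - 3.96*v^2 - 1.36*v + 3.21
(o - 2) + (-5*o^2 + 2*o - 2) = -5*o^2 + 3*o - 4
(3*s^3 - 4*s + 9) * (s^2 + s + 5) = 3*s^5 + 3*s^4 + 11*s^3 + 5*s^2 - 11*s + 45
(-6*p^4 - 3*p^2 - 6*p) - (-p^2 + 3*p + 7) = -6*p^4 - 2*p^2 - 9*p - 7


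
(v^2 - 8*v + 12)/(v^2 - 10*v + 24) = (v - 2)/(v - 4)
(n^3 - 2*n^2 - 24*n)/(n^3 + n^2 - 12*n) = (n - 6)/(n - 3)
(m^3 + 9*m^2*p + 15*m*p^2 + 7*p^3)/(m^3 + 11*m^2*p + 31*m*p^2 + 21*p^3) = (m + p)/(m + 3*p)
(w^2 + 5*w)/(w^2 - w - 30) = w/(w - 6)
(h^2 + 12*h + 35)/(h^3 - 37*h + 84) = (h + 5)/(h^2 - 7*h + 12)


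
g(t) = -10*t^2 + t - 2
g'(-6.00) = 121.00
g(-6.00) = -368.00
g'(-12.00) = 241.00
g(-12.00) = -1454.00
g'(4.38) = -86.60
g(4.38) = -189.46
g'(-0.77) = 16.40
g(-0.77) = -8.70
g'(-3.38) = 68.60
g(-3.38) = -119.62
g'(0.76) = -14.20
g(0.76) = -7.02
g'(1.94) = -37.80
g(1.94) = -37.70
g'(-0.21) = 5.20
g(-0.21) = -2.65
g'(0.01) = 0.80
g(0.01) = -1.99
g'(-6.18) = 124.60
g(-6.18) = -390.10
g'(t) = 1 - 20*t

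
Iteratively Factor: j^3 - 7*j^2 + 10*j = (j - 2)*(j^2 - 5*j) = (j - 5)*(j - 2)*(j)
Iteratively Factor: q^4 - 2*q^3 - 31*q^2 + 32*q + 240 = (q + 3)*(q^3 - 5*q^2 - 16*q + 80) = (q - 4)*(q + 3)*(q^2 - q - 20) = (q - 4)*(q + 3)*(q + 4)*(q - 5)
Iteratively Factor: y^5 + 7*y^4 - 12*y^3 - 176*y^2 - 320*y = (y - 5)*(y^4 + 12*y^3 + 48*y^2 + 64*y) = (y - 5)*(y + 4)*(y^3 + 8*y^2 + 16*y) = y*(y - 5)*(y + 4)*(y^2 + 8*y + 16) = y*(y - 5)*(y + 4)^2*(y + 4)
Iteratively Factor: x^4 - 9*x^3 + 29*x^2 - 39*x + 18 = (x - 3)*(x^3 - 6*x^2 + 11*x - 6) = (x - 3)*(x - 2)*(x^2 - 4*x + 3) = (x - 3)*(x - 2)*(x - 1)*(x - 3)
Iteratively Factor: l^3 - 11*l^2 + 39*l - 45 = (l - 3)*(l^2 - 8*l + 15) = (l - 3)^2*(l - 5)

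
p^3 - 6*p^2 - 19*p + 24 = (p - 8)*(p - 1)*(p + 3)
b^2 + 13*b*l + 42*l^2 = (b + 6*l)*(b + 7*l)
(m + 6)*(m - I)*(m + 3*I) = m^3 + 6*m^2 + 2*I*m^2 + 3*m + 12*I*m + 18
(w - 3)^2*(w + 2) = w^3 - 4*w^2 - 3*w + 18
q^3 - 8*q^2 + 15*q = q*(q - 5)*(q - 3)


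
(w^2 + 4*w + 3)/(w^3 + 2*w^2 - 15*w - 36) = (w + 1)/(w^2 - w - 12)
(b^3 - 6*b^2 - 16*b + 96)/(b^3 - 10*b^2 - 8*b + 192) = (b - 4)/(b - 8)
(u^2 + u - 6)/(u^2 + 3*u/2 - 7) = 2*(u + 3)/(2*u + 7)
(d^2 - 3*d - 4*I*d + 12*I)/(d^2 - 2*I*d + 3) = (d^2 - 3*d - 4*I*d + 12*I)/(d^2 - 2*I*d + 3)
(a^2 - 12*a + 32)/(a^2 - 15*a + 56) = (a - 4)/(a - 7)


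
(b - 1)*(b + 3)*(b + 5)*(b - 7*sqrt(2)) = b^4 - 7*sqrt(2)*b^3 + 7*b^3 - 49*sqrt(2)*b^2 + 7*b^2 - 49*sqrt(2)*b - 15*b + 105*sqrt(2)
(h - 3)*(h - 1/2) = h^2 - 7*h/2 + 3/2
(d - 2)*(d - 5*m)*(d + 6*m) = d^3 + d^2*m - 2*d^2 - 30*d*m^2 - 2*d*m + 60*m^2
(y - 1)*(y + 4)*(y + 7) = y^3 + 10*y^2 + 17*y - 28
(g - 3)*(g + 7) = g^2 + 4*g - 21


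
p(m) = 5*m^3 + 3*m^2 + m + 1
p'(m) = 15*m^2 + 6*m + 1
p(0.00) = 1.00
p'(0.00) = 1.00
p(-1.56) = -12.24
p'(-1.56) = 28.14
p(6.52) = 1520.89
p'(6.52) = 677.78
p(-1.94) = -26.16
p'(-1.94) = 45.81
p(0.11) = 1.15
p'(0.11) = 1.84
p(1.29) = 18.02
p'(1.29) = 33.70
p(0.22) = 1.42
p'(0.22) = 3.05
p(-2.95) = -104.20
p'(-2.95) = 113.84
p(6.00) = 1195.00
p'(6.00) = 577.00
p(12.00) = 9085.00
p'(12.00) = 2233.00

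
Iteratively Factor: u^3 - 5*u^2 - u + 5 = (u + 1)*(u^2 - 6*u + 5) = (u - 5)*(u + 1)*(u - 1)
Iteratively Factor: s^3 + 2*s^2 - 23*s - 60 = (s + 4)*(s^2 - 2*s - 15) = (s + 3)*(s + 4)*(s - 5)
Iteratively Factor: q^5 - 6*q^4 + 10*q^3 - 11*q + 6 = (q - 3)*(q^4 - 3*q^3 + q^2 + 3*q - 2) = (q - 3)*(q + 1)*(q^3 - 4*q^2 + 5*q - 2) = (q - 3)*(q - 1)*(q + 1)*(q^2 - 3*q + 2) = (q - 3)*(q - 2)*(q - 1)*(q + 1)*(q - 1)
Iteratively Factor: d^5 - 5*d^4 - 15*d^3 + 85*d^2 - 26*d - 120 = (d + 1)*(d^4 - 6*d^3 - 9*d^2 + 94*d - 120) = (d - 3)*(d + 1)*(d^3 - 3*d^2 - 18*d + 40) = (d - 5)*(d - 3)*(d + 1)*(d^2 + 2*d - 8) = (d - 5)*(d - 3)*(d - 2)*(d + 1)*(d + 4)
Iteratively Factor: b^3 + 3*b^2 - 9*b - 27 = (b + 3)*(b^2 - 9) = (b + 3)^2*(b - 3)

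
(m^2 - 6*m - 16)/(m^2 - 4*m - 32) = (m + 2)/(m + 4)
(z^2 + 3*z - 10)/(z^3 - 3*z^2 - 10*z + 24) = (z + 5)/(z^2 - z - 12)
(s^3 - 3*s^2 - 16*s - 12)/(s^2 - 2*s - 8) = (s^2 - 5*s - 6)/(s - 4)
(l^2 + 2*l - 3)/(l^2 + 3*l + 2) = (l^2 + 2*l - 3)/(l^2 + 3*l + 2)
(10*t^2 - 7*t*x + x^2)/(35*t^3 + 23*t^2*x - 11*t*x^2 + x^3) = (-2*t + x)/(-7*t^2 - 6*t*x + x^2)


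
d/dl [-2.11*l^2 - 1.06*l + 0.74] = -4.22*l - 1.06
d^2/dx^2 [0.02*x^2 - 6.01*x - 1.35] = 0.0400000000000000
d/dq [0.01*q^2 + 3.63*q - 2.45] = 0.02*q + 3.63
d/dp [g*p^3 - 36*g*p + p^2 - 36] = 3*g*p^2 - 36*g + 2*p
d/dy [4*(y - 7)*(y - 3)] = 8*y - 40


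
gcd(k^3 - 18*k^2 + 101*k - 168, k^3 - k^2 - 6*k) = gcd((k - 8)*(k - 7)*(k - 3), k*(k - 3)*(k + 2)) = k - 3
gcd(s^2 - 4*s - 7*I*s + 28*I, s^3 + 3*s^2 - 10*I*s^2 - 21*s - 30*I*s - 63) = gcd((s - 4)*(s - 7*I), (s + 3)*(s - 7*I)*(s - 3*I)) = s - 7*I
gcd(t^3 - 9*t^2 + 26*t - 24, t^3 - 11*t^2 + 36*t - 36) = t^2 - 5*t + 6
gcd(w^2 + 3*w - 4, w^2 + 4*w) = w + 4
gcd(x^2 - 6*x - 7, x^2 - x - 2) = x + 1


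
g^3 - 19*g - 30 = (g - 5)*(g + 2)*(g + 3)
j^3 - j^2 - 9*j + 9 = (j - 3)*(j - 1)*(j + 3)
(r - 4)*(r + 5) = r^2 + r - 20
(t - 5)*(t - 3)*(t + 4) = t^3 - 4*t^2 - 17*t + 60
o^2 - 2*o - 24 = (o - 6)*(o + 4)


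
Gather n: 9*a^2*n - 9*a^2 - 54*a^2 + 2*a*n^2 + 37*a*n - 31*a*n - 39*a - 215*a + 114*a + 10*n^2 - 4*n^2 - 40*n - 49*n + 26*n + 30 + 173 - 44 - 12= -63*a^2 - 140*a + n^2*(2*a + 6) + n*(9*a^2 + 6*a - 63) + 147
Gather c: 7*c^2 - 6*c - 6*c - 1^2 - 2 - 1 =7*c^2 - 12*c - 4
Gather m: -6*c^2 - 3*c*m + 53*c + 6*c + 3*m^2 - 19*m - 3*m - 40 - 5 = -6*c^2 + 59*c + 3*m^2 + m*(-3*c - 22) - 45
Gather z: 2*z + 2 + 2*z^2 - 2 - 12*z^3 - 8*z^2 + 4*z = -12*z^3 - 6*z^2 + 6*z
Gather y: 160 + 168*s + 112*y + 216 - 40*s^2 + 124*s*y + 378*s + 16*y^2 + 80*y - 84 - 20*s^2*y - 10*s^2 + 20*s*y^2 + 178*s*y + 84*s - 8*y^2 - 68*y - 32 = -50*s^2 + 630*s + y^2*(20*s + 8) + y*(-20*s^2 + 302*s + 124) + 260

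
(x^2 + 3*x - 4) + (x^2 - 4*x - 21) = 2*x^2 - x - 25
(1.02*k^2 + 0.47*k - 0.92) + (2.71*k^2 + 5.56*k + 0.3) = 3.73*k^2 + 6.03*k - 0.62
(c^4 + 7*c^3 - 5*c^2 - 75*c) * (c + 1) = c^5 + 8*c^4 + 2*c^3 - 80*c^2 - 75*c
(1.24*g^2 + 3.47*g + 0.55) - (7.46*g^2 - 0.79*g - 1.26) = -6.22*g^2 + 4.26*g + 1.81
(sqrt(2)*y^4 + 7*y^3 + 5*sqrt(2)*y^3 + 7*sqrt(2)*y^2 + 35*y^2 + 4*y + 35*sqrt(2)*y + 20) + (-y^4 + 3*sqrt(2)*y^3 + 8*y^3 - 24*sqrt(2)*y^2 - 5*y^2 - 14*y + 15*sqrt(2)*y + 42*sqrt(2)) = -y^4 + sqrt(2)*y^4 + 8*sqrt(2)*y^3 + 15*y^3 - 17*sqrt(2)*y^2 + 30*y^2 - 10*y + 50*sqrt(2)*y + 20 + 42*sqrt(2)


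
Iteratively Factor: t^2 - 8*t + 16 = (t - 4)*(t - 4)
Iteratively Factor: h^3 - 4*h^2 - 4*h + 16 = (h + 2)*(h^2 - 6*h + 8) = (h - 4)*(h + 2)*(h - 2)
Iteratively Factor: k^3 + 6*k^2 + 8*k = (k + 2)*(k^2 + 4*k) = k*(k + 2)*(k + 4)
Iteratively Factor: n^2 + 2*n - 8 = (n + 4)*(n - 2)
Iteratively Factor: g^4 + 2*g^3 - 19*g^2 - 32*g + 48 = (g - 4)*(g^3 + 6*g^2 + 5*g - 12) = (g - 4)*(g - 1)*(g^2 + 7*g + 12) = (g - 4)*(g - 1)*(g + 3)*(g + 4)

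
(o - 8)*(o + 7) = o^2 - o - 56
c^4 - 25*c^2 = c^2*(c - 5)*(c + 5)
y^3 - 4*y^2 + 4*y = y*(y - 2)^2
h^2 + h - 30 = (h - 5)*(h + 6)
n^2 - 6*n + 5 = (n - 5)*(n - 1)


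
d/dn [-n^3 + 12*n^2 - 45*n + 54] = -3*n^2 + 24*n - 45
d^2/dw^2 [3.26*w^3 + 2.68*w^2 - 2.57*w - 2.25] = 19.56*w + 5.36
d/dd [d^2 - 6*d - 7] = 2*d - 6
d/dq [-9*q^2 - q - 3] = -18*q - 1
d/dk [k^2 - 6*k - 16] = 2*k - 6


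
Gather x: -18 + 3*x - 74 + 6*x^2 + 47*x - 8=6*x^2 + 50*x - 100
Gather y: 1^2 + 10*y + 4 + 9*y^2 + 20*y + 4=9*y^2 + 30*y + 9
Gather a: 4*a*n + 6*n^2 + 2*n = 4*a*n + 6*n^2 + 2*n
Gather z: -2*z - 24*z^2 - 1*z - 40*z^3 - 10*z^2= -40*z^3 - 34*z^2 - 3*z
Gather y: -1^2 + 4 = 3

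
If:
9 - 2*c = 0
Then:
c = 9/2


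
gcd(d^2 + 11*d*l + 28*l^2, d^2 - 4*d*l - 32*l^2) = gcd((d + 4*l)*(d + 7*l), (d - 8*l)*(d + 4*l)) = d + 4*l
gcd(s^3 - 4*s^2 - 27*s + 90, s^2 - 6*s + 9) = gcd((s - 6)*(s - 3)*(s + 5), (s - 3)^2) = s - 3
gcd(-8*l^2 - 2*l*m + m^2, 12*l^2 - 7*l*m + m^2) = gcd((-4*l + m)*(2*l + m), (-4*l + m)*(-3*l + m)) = 4*l - m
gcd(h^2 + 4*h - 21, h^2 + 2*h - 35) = h + 7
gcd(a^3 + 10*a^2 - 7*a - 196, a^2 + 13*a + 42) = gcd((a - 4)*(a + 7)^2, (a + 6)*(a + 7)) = a + 7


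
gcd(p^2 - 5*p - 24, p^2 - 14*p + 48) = p - 8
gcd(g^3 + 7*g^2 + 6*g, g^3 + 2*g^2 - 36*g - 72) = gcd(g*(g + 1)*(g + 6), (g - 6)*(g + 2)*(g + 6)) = g + 6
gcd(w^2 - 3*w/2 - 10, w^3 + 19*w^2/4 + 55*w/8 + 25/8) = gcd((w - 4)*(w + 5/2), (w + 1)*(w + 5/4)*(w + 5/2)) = w + 5/2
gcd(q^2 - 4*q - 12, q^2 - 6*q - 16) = q + 2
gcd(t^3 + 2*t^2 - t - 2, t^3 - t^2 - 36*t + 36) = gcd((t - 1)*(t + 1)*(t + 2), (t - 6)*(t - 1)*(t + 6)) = t - 1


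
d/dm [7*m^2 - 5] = 14*m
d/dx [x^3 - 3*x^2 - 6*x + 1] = 3*x^2 - 6*x - 6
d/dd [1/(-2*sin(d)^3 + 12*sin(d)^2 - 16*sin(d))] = (3*cos(d) - 12/tan(d) + 8*cos(d)/sin(d)^2)/(2*(sin(d) - 4)^2*(sin(d) - 2)^2)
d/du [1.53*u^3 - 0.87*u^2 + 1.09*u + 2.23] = 4.59*u^2 - 1.74*u + 1.09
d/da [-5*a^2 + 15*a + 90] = 15 - 10*a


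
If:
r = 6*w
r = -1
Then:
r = -1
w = -1/6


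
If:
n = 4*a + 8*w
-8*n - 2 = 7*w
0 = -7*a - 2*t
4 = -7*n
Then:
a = -43/49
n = -4/7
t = 43/14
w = 18/49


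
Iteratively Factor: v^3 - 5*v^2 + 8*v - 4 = (v - 1)*(v^2 - 4*v + 4) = (v - 2)*(v - 1)*(v - 2)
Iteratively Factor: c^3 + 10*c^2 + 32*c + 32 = (c + 4)*(c^2 + 6*c + 8) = (c + 4)^2*(c + 2)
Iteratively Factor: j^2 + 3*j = (j)*(j + 3)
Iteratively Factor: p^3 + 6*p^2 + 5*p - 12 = (p + 4)*(p^2 + 2*p - 3) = (p - 1)*(p + 4)*(p + 3)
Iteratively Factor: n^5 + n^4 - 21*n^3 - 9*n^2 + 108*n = (n + 4)*(n^4 - 3*n^3 - 9*n^2 + 27*n) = (n - 3)*(n + 4)*(n^3 - 9*n) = (n - 3)*(n + 3)*(n + 4)*(n^2 - 3*n) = n*(n - 3)*(n + 3)*(n + 4)*(n - 3)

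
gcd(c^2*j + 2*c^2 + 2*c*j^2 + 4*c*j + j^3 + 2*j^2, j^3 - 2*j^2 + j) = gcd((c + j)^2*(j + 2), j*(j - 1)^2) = 1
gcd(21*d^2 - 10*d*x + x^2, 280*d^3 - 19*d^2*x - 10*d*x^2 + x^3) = -7*d + x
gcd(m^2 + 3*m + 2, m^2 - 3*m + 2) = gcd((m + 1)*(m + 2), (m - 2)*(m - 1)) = 1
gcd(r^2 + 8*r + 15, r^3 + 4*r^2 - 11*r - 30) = r + 5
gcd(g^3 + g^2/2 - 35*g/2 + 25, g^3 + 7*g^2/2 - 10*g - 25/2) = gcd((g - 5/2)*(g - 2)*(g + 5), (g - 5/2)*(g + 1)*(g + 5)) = g^2 + 5*g/2 - 25/2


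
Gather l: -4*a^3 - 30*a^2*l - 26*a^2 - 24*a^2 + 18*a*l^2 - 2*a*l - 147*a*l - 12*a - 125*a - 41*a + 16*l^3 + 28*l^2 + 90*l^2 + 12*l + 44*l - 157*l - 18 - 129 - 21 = -4*a^3 - 50*a^2 - 178*a + 16*l^3 + l^2*(18*a + 118) + l*(-30*a^2 - 149*a - 101) - 168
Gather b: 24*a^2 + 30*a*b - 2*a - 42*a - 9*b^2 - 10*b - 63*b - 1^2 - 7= 24*a^2 - 44*a - 9*b^2 + b*(30*a - 73) - 8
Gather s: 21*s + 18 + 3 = 21*s + 21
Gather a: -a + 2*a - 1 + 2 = a + 1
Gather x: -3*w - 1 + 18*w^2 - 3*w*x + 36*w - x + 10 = 18*w^2 + 33*w + x*(-3*w - 1) + 9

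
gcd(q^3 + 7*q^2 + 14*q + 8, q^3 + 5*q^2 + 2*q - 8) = q^2 + 6*q + 8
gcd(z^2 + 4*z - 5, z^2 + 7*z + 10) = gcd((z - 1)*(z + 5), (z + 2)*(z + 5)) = z + 5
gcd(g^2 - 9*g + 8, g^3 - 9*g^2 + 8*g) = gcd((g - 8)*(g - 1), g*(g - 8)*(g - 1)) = g^2 - 9*g + 8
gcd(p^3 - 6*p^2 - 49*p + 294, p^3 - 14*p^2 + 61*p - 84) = p - 7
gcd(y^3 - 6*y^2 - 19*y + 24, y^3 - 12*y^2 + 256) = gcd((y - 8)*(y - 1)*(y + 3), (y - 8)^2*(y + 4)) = y - 8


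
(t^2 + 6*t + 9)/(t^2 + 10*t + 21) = (t + 3)/(t + 7)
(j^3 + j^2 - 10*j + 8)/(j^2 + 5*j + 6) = (j^3 + j^2 - 10*j + 8)/(j^2 + 5*j + 6)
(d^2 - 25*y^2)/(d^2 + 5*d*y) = (d - 5*y)/d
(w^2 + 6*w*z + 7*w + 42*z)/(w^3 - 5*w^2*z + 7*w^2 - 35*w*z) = (-w - 6*z)/(w*(-w + 5*z))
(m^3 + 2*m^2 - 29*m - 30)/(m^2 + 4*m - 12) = (m^2 - 4*m - 5)/(m - 2)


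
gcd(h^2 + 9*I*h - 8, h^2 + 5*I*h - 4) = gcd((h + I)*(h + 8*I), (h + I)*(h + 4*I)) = h + I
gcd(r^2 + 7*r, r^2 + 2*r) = r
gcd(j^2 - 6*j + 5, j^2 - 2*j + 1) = j - 1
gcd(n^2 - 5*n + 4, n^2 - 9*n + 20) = n - 4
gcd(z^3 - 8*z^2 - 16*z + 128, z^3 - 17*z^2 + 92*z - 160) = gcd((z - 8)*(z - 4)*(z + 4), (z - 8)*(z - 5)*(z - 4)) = z^2 - 12*z + 32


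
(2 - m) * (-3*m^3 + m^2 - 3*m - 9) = 3*m^4 - 7*m^3 + 5*m^2 + 3*m - 18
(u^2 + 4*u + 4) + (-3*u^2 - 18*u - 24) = -2*u^2 - 14*u - 20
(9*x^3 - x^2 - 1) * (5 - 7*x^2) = -63*x^5 + 7*x^4 + 45*x^3 + 2*x^2 - 5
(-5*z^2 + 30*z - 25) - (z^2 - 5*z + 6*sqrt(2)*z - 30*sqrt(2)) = -6*z^2 - 6*sqrt(2)*z + 35*z - 25 + 30*sqrt(2)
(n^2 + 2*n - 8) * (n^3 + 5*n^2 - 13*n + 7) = n^5 + 7*n^4 - 11*n^3 - 59*n^2 + 118*n - 56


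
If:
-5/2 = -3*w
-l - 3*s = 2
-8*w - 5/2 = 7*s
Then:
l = 27/14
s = -55/42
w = 5/6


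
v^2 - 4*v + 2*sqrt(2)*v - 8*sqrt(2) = (v - 4)*(v + 2*sqrt(2))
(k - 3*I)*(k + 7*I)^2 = k^3 + 11*I*k^2 - 7*k + 147*I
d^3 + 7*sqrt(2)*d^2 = d^2*(d + 7*sqrt(2))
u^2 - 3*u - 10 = (u - 5)*(u + 2)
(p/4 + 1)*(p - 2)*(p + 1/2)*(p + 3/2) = p^4/4 + p^3 - 13*p^2/16 - 29*p/8 - 3/2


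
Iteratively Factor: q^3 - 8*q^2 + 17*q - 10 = (q - 1)*(q^2 - 7*q + 10) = (q - 2)*(q - 1)*(q - 5)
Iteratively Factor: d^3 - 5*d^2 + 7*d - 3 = (d - 1)*(d^2 - 4*d + 3) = (d - 3)*(d - 1)*(d - 1)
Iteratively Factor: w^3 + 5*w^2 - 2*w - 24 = (w + 4)*(w^2 + w - 6) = (w - 2)*(w + 4)*(w + 3)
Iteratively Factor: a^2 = (a)*(a)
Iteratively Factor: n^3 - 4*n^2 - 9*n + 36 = (n - 3)*(n^2 - n - 12) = (n - 3)*(n + 3)*(n - 4)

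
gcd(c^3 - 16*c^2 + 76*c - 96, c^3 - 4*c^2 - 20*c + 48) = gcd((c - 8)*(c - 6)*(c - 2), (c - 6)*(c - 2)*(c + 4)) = c^2 - 8*c + 12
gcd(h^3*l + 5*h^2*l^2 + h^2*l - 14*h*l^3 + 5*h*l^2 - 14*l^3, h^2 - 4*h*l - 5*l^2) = 1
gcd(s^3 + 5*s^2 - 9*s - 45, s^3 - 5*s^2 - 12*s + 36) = s + 3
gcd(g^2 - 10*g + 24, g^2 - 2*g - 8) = g - 4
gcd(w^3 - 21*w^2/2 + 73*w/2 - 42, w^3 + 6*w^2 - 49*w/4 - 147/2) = w - 7/2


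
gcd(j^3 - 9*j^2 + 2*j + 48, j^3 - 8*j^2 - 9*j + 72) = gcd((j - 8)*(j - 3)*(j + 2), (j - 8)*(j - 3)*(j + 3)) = j^2 - 11*j + 24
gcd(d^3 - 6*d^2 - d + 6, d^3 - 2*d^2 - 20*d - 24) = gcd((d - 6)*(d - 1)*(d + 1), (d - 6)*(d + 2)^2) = d - 6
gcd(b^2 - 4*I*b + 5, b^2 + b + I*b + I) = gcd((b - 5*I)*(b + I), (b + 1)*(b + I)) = b + I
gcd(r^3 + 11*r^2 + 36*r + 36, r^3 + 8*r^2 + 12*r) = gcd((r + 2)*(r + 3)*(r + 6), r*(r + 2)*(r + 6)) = r^2 + 8*r + 12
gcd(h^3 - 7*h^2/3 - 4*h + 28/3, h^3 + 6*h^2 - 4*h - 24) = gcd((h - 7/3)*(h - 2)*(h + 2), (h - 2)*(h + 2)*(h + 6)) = h^2 - 4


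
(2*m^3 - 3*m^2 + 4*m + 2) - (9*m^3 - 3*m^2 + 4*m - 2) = 4 - 7*m^3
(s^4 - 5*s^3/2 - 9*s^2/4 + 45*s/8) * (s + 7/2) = s^5 + s^4 - 11*s^3 - 9*s^2/4 + 315*s/16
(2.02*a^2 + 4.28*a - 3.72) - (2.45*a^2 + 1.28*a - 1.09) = -0.43*a^2 + 3.0*a - 2.63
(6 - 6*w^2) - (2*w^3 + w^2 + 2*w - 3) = -2*w^3 - 7*w^2 - 2*w + 9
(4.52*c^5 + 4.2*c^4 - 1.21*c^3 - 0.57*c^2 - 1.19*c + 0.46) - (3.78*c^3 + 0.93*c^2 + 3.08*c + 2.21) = 4.52*c^5 + 4.2*c^4 - 4.99*c^3 - 1.5*c^2 - 4.27*c - 1.75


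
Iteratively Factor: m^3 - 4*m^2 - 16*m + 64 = (m + 4)*(m^2 - 8*m + 16) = (m - 4)*(m + 4)*(m - 4)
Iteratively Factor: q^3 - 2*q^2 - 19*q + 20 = (q + 4)*(q^2 - 6*q + 5) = (q - 5)*(q + 4)*(q - 1)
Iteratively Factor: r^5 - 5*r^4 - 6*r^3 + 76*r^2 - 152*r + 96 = (r - 2)*(r^4 - 3*r^3 - 12*r^2 + 52*r - 48) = (r - 3)*(r - 2)*(r^3 - 12*r + 16) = (r - 3)*(r - 2)^2*(r^2 + 2*r - 8) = (r - 3)*(r - 2)^3*(r + 4)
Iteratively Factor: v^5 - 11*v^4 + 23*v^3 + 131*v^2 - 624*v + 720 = (v - 4)*(v^4 - 7*v^3 - 5*v^2 + 111*v - 180) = (v - 5)*(v - 4)*(v^3 - 2*v^2 - 15*v + 36) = (v - 5)*(v - 4)*(v - 3)*(v^2 + v - 12) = (v - 5)*(v - 4)*(v - 3)^2*(v + 4)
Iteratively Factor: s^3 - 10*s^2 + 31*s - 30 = (s - 3)*(s^2 - 7*s + 10) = (s - 5)*(s - 3)*(s - 2)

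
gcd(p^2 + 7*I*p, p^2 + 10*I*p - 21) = p + 7*I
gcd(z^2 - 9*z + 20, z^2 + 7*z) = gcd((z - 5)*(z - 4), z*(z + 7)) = 1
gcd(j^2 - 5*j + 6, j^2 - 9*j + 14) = j - 2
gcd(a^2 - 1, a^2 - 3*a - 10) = 1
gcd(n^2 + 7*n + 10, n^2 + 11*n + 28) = 1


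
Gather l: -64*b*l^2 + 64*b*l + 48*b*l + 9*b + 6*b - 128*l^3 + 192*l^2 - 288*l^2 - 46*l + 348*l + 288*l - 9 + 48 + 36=15*b - 128*l^3 + l^2*(-64*b - 96) + l*(112*b + 590) + 75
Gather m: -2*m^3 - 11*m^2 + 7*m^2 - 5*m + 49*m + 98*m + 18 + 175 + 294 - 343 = -2*m^3 - 4*m^2 + 142*m + 144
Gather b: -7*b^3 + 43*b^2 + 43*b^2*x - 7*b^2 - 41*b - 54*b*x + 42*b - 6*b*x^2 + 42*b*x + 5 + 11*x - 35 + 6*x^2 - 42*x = -7*b^3 + b^2*(43*x + 36) + b*(-6*x^2 - 12*x + 1) + 6*x^2 - 31*x - 30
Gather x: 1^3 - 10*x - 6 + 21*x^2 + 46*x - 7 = 21*x^2 + 36*x - 12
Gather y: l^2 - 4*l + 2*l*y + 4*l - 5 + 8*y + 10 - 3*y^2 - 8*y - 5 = l^2 + 2*l*y - 3*y^2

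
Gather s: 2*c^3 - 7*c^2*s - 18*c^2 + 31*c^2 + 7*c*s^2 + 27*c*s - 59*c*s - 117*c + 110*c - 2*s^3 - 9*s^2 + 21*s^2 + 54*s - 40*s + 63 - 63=2*c^3 + 13*c^2 - 7*c - 2*s^3 + s^2*(7*c + 12) + s*(-7*c^2 - 32*c + 14)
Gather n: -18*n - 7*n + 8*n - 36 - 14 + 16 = -17*n - 34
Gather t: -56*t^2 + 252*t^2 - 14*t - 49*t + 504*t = 196*t^2 + 441*t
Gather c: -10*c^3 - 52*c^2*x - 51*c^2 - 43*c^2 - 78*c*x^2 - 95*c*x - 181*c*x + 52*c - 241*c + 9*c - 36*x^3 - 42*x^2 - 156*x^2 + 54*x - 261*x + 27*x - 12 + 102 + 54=-10*c^3 + c^2*(-52*x - 94) + c*(-78*x^2 - 276*x - 180) - 36*x^3 - 198*x^2 - 180*x + 144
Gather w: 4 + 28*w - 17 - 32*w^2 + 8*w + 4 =-32*w^2 + 36*w - 9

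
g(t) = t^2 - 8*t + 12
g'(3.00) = -2.00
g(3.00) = -3.00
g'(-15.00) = -38.00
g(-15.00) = 357.00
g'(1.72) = -4.56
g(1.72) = 1.20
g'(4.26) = 0.52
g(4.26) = -3.93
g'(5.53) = 3.06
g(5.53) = -1.66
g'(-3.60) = -15.20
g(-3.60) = 53.76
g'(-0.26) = -8.52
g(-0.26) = 14.15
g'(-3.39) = -14.78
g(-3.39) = 50.61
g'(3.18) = -1.64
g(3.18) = -3.33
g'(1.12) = -5.76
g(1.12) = 4.29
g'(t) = 2*t - 8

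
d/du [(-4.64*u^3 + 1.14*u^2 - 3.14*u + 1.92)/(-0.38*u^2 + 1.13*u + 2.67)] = (1.7632*u^4 - 10.4864*u^3 - 37.0714*u^2 + 7.5468*u - 10.5534)/(0.1444*u^4 - 0.8588*u^3 - 0.7523*u^2 + 6.0342*u + 7.1289)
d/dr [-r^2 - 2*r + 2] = -2*r - 2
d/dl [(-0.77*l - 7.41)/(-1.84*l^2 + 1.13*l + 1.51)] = (-1.4168*l^2 - 27.2688*l + 7.2106)/(3.3856*l^4 - 4.1584*l^3 - 4.2799*l^2 + 3.4126*l + 2.2801)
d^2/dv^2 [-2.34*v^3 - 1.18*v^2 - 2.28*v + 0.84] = -14.04*v - 2.36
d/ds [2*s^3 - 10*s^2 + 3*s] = 6*s^2 - 20*s + 3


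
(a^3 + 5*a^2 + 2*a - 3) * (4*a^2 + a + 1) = 4*a^5 + 21*a^4 + 14*a^3 - 5*a^2 - a - 3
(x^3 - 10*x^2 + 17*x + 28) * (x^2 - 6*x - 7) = x^5 - 16*x^4 + 70*x^3 - 4*x^2 - 287*x - 196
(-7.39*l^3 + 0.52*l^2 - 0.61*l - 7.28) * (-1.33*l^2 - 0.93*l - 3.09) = 9.8287*l^5 + 6.1811*l^4 + 23.1628*l^3 + 8.6429*l^2 + 8.6553*l + 22.4952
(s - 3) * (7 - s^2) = -s^3 + 3*s^2 + 7*s - 21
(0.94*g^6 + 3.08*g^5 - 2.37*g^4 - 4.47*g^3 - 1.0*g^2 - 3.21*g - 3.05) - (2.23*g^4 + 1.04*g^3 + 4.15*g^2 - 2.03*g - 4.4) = 0.94*g^6 + 3.08*g^5 - 4.6*g^4 - 5.51*g^3 - 5.15*g^2 - 1.18*g + 1.35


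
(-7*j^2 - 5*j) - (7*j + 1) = -7*j^2 - 12*j - 1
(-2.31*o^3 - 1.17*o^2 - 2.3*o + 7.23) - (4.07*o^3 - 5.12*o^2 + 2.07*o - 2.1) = -6.38*o^3 + 3.95*o^2 - 4.37*o + 9.33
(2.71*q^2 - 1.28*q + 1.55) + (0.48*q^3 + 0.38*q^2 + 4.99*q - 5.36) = 0.48*q^3 + 3.09*q^2 + 3.71*q - 3.81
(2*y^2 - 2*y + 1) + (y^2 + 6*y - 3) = 3*y^2 + 4*y - 2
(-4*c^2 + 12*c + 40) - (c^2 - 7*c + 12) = -5*c^2 + 19*c + 28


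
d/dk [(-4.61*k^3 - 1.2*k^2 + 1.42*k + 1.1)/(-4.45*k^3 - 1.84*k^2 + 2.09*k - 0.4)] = (3.1424*k^4 - 6.6318*k^3 + 20.3218*k^2 + 5.008*k - 2.867)/(19.8025*k^6 + 16.376*k^5 - 15.2154*k^4 - 4.1312*k^3 + 5.8401*k^2 - 1.672*k + 0.16)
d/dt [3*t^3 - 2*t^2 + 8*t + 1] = 9*t^2 - 4*t + 8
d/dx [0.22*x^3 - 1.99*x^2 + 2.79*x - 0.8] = 0.66*x^2 - 3.98*x + 2.79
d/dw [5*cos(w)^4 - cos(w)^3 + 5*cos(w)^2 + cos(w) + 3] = (-20*cos(w)^3 + 3*cos(w)^2 - 10*cos(w) - 1)*sin(w)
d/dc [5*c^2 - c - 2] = 10*c - 1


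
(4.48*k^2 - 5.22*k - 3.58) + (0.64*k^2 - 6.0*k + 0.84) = 5.12*k^2 - 11.22*k - 2.74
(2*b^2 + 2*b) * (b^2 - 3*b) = 2*b^4 - 4*b^3 - 6*b^2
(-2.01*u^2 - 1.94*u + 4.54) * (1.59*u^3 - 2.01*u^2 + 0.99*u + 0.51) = -3.1959*u^5 + 0.955499999999999*u^4 + 9.1281*u^3 - 12.0711*u^2 + 3.5052*u + 2.3154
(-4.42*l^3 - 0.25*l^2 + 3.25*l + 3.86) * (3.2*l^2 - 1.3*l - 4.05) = -14.144*l^5 + 4.946*l^4 + 28.626*l^3 + 9.1395*l^2 - 18.1805*l - 15.633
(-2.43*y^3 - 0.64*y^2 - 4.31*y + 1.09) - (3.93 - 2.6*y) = -2.43*y^3 - 0.64*y^2 - 1.71*y - 2.84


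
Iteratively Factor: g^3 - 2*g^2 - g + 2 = (g + 1)*(g^2 - 3*g + 2) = (g - 2)*(g + 1)*(g - 1)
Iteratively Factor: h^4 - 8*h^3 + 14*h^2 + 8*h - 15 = (h + 1)*(h^3 - 9*h^2 + 23*h - 15) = (h - 5)*(h + 1)*(h^2 - 4*h + 3) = (h - 5)*(h - 1)*(h + 1)*(h - 3)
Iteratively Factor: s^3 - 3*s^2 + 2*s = (s)*(s^2 - 3*s + 2) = s*(s - 1)*(s - 2)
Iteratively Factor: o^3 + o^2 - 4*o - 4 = (o + 2)*(o^2 - o - 2) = (o + 1)*(o + 2)*(o - 2)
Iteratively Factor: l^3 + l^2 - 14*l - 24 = (l - 4)*(l^2 + 5*l + 6) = (l - 4)*(l + 3)*(l + 2)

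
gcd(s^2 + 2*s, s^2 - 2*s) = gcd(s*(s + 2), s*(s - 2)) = s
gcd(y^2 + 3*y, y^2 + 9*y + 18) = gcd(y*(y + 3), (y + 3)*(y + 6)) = y + 3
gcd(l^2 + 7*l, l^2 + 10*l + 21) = l + 7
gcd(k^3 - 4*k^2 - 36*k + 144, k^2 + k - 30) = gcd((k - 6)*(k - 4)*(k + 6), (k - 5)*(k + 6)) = k + 6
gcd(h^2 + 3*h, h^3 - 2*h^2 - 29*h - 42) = h + 3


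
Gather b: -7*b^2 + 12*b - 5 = -7*b^2 + 12*b - 5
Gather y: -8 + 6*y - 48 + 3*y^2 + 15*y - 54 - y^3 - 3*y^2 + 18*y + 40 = -y^3 + 39*y - 70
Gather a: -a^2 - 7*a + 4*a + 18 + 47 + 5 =-a^2 - 3*a + 70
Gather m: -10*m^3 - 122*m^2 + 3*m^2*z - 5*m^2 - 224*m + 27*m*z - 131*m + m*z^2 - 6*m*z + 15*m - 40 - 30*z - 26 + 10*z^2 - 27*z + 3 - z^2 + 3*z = -10*m^3 + m^2*(3*z - 127) + m*(z^2 + 21*z - 340) + 9*z^2 - 54*z - 63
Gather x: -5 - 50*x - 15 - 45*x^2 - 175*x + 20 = -45*x^2 - 225*x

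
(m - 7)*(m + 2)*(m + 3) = m^3 - 2*m^2 - 29*m - 42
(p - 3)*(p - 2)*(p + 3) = p^3 - 2*p^2 - 9*p + 18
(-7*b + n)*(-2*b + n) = 14*b^2 - 9*b*n + n^2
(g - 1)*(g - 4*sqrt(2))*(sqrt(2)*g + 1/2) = sqrt(2)*g^3 - 15*g^2/2 - sqrt(2)*g^2 - 2*sqrt(2)*g + 15*g/2 + 2*sqrt(2)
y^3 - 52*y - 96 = (y - 8)*(y + 2)*(y + 6)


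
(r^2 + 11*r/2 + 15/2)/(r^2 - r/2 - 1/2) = (2*r^2 + 11*r + 15)/(2*r^2 - r - 1)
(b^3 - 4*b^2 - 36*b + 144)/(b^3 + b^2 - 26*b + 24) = (b - 6)/(b - 1)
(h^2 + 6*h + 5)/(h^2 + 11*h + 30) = (h + 1)/(h + 6)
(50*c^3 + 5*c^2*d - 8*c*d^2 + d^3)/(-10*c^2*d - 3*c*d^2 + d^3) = (-5*c + d)/d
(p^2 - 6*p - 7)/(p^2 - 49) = (p + 1)/(p + 7)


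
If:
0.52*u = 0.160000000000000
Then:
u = 0.31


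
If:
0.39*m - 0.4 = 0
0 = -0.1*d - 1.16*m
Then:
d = -11.90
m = 1.03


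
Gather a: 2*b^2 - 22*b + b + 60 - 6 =2*b^2 - 21*b + 54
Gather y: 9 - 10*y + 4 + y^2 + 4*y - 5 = y^2 - 6*y + 8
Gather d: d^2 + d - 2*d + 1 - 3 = d^2 - d - 2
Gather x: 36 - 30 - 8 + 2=0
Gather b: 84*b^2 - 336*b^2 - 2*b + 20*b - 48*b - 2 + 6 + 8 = -252*b^2 - 30*b + 12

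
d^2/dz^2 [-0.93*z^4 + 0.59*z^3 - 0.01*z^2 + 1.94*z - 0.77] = -11.16*z^2 + 3.54*z - 0.02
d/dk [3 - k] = -1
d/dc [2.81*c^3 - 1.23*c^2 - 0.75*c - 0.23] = 8.43*c^2 - 2.46*c - 0.75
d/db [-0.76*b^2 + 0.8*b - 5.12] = 0.8 - 1.52*b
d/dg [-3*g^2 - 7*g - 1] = -6*g - 7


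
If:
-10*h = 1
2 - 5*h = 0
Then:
No Solution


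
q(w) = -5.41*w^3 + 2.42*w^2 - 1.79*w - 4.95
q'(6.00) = -557.03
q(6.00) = -1097.13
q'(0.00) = -1.79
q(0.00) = -4.95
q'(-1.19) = -30.53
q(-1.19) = 9.72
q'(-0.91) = -19.63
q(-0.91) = 2.76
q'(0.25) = -1.59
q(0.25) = -5.33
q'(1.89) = -50.62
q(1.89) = -36.21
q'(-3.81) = -255.83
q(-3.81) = 336.21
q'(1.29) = -22.55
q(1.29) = -14.85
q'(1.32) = -23.68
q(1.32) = -15.54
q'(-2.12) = -84.99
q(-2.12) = 61.27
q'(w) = -16.23*w^2 + 4.84*w - 1.79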